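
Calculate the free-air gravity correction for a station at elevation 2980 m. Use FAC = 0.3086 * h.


FAC = 0.3086 * h
= 0.3086 * 2980
= 919.628 mGal

919.628


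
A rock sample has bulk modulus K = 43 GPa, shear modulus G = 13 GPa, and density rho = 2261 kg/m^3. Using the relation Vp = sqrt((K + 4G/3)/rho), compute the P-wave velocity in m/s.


First compute the effective modulus:
K + 4G/3 = 43e9 + 4*13e9/3 = 60333333333.33 Pa
Then divide by density:
60333333333.33 / 2261 = 26684357.9537 Pa/(kg/m^3)
Take the square root:
Vp = sqrt(26684357.9537) = 5165.69 m/s

5165.69


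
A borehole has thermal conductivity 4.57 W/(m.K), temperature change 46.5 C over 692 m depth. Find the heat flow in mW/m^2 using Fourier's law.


q = k * dT / dz * 1000
= 4.57 * 46.5 / 692 * 1000
= 0.307088 * 1000
= 307.0882 mW/m^2

307.0882


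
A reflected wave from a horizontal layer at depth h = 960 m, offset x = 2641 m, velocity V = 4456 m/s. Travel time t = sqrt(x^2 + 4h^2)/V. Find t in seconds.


x^2 + 4h^2 = 2641^2 + 4*960^2 = 6974881 + 3686400 = 10661281
sqrt(10661281) = 3265.1617
t = 3265.1617 / 4456 = 0.7328 s

0.7328


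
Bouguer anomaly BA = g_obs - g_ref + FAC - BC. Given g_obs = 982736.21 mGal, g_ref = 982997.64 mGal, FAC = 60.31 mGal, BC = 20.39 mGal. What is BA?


BA = g_obs - g_ref + FAC - BC
= 982736.21 - 982997.64 + 60.31 - 20.39
= -221.51 mGal

-221.51


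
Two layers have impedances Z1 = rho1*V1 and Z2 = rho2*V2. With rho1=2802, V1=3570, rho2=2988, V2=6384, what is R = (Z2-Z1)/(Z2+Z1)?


Z1 = 2802 * 3570 = 10003140
Z2 = 2988 * 6384 = 19075392
R = (19075392 - 10003140) / (19075392 + 10003140) = 9072252 / 29078532 = 0.312

0.312


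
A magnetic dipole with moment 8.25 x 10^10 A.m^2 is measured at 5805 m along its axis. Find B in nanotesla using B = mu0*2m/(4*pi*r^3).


m = 8.25 x 10^10 = 82500000000 A.m^2
2m = 165000000000 A.m^2
r^3 = 5805^3 = 195617035125
B = (4pi*10^-7) * 165000000000 / (4*pi * 195617035125) * 1e9
= 207345.115137 / 2458196161862.87 * 1e9
= 84.3485 nT

84.3485


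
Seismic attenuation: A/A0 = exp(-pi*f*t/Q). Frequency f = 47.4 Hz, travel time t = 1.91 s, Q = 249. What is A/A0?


pi*f*t/Q = pi*47.4*1.91/249 = 1.142253
A/A0 = exp(-1.142253) = 0.319099

0.319099


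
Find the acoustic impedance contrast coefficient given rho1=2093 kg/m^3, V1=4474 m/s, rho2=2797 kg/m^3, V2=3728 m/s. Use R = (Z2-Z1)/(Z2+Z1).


Z1 = 2093 * 4474 = 9364082
Z2 = 2797 * 3728 = 10427216
R = (10427216 - 9364082) / (10427216 + 9364082) = 1063134 / 19791298 = 0.0537

0.0537


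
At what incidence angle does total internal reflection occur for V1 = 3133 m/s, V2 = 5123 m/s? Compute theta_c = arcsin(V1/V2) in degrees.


V1/V2 = 3133/5123 = 0.611556
theta_c = arcsin(0.611556) = 37.7021 degrees

37.7021


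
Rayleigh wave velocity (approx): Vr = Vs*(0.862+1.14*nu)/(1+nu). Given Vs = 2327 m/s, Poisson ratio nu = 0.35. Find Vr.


Numerator factor = 0.862 + 1.14*0.35 = 1.261
Denominator = 1 + 0.35 = 1.35
Vr = 2327 * 1.261 / 1.35 = 2173.59 m/s

2173.59


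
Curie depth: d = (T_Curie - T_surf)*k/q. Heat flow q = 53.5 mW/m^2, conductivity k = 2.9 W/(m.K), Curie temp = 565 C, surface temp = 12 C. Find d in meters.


T_Curie - T_surf = 565 - 12 = 553 C
Convert q to W/m^2: 53.5 mW/m^2 = 0.0535 W/m^2
d = 553 * 2.9 / 0.0535 = 29975.7 m

29975.7


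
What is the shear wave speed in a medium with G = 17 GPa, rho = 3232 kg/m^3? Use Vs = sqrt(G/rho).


Convert G to Pa: G = 17e9 Pa
Compute G/rho = 17e9 / 3232 = 5259900.9901
Vs = sqrt(5259900.9901) = 2293.45 m/s

2293.45


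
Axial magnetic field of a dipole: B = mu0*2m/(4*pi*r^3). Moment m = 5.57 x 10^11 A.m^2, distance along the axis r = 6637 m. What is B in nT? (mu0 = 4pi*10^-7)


m = 5.57 x 10^11 = 557000000000 A.m^2
2m = 1114000000000 A.m^2
r^3 = 6637^3 = 292358316853
B = (4pi*10^-7) * 1114000000000 / (4*pi * 292358316853) * 1e9
= 1399893.68644 / 3673882961765.05 * 1e9
= 381.0393 nT

381.0393


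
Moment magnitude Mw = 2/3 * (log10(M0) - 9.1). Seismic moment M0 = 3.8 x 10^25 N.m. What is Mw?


log10(M0) = log10(3.8 x 10^25) = 25.5798
Mw = 2/3 * (25.5798 - 9.1)
= 2/3 * 16.4798
= 10.99

10.99


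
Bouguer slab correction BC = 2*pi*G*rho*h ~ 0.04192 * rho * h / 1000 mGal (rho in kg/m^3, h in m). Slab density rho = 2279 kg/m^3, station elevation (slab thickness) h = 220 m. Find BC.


BC = 0.04192 * rho * h / 1000
= 0.04192 * 2279 * 220 / 1000
= 21.0178 mGal

21.0178


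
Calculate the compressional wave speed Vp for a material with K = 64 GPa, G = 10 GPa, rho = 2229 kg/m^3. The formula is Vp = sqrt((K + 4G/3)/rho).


First compute the effective modulus:
K + 4G/3 = 64e9 + 4*10e9/3 = 77333333333.33 Pa
Then divide by density:
77333333333.33 / 2229 = 34694182.7426 Pa/(kg/m^3)
Take the square root:
Vp = sqrt(34694182.7426) = 5890.18 m/s

5890.18


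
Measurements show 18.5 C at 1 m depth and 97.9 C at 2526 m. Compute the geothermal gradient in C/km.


dT = 97.9 - 18.5 = 79.4 C
dz = 2526 - 1 = 2525 m
gradient = dT/dz * 1000 = 79.4/2525 * 1000 = 31.4455 C/km

31.4455


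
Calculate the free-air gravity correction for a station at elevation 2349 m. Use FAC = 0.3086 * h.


FAC = 0.3086 * h
= 0.3086 * 2349
= 724.9014 mGal

724.9014


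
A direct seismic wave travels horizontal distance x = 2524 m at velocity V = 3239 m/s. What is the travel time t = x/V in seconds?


t = x / V
= 2524 / 3239
= 0.7793 s

0.7793


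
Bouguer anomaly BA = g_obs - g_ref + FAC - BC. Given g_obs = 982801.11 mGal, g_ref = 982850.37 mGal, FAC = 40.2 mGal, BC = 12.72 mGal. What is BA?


BA = g_obs - g_ref + FAC - BC
= 982801.11 - 982850.37 + 40.2 - 12.72
= -21.78 mGal

-21.78


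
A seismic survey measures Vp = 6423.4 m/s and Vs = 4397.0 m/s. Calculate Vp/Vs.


Vp/Vs = 6423.4 / 4397.0
= 1.4609

1.4609


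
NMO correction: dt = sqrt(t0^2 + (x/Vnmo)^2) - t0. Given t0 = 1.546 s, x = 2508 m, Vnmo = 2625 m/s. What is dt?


x/Vnmo = 2508/2625 = 0.955429
(x/Vnmo)^2 = 0.912844
t0^2 = 2.390116
sqrt(2.390116 + 0.912844) = 1.817405
dt = 1.817405 - 1.546 = 0.271405

0.271405


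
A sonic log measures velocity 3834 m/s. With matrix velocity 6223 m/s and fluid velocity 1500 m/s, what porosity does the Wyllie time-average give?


1/V - 1/Vm = 1/3834 - 1/6223 = 0.00010013
1/Vf - 1/Vm = 1/1500 - 1/6223 = 0.00050597
phi = 0.00010013 / 0.00050597 = 0.1979

0.1979


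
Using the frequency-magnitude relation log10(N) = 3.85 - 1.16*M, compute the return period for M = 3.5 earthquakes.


log10(N) = 3.85 - 1.16*3.5 = -0.21
N = 10^-0.21 = 0.616595
T = 1/N = 1/0.616595 = 1.6218 years

1.6218


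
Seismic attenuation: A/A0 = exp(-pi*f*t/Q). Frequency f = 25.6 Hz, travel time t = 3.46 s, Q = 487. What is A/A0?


pi*f*t/Q = pi*25.6*3.46/487 = 0.571396
A/A0 = exp(-0.571396) = 0.564737

0.564737


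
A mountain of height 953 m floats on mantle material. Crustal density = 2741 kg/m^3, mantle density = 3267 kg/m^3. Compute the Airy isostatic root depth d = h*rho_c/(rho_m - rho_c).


rho_m - rho_c = 3267 - 2741 = 526
d = 953 * 2741 / 526
= 2612173 / 526
= 4966.11 m

4966.11


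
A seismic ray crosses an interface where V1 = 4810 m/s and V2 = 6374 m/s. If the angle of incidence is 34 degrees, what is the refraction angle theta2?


sin(theta1) = sin(34 deg) = 0.559193
sin(theta2) = V2/V1 * sin(theta1) = 6374/4810 * 0.559193 = 0.741018
theta2 = arcsin(0.741018) = 47.8182 degrees

47.8182


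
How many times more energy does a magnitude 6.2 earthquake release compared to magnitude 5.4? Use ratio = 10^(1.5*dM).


M2 - M1 = 6.2 - 5.4 = 0.8
1.5 * 0.8 = 1.2
ratio = 10^1.2 = 15.85

15.85


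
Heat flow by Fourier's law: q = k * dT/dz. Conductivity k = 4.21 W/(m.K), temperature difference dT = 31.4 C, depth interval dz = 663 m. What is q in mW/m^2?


q = k * dT / dz * 1000
= 4.21 * 31.4 / 663 * 1000
= 0.199388 * 1000
= 199.3876 mW/m^2

199.3876


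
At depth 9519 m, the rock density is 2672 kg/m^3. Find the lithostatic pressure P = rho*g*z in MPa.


P = rho * g * z / 1e6
= 2672 * 9.81 * 9519 / 1e6
= 249515074.08 / 1e6
= 249.5151 MPa

249.5151


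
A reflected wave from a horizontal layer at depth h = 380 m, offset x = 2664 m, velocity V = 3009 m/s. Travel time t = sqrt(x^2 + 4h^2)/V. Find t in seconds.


x^2 + 4h^2 = 2664^2 + 4*380^2 = 7096896 + 577600 = 7674496
sqrt(7674496) = 2770.2881
t = 2770.2881 / 3009 = 0.9207 s

0.9207


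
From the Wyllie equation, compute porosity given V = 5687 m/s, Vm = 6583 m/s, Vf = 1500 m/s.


1/V - 1/Vm = 1/5687 - 1/6583 = 2.393e-05
1/Vf - 1/Vm = 1/1500 - 1/6583 = 0.00051476
phi = 2.393e-05 / 0.00051476 = 0.0465

0.0465


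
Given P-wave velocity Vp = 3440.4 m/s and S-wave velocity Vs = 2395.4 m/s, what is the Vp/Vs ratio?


Vp/Vs = 3440.4 / 2395.4
= 1.4363

1.4363


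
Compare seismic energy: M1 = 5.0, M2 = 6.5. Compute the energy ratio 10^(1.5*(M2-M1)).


M2 - M1 = 6.5 - 5.0 = 1.5
1.5 * 1.5 = 2.25
ratio = 10^2.25 = 177.83

177.83


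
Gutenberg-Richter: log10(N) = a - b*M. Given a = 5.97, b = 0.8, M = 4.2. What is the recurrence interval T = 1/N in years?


log10(N) = 5.97 - 0.8*4.2 = 2.61
N = 10^2.61 = 407.380278
T = 1/N = 1/407.380278 = 0.0025 years

0.0025


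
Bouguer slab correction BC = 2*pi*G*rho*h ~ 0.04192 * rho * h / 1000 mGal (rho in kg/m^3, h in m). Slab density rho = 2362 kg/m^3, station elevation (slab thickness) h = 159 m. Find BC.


BC = 0.04192 * rho * h / 1000
= 0.04192 * 2362 * 159 / 1000
= 15.7434 mGal

15.7434


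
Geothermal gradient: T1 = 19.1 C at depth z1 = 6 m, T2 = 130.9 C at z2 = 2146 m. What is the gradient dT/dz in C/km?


dT = 130.9 - 19.1 = 111.8 C
dz = 2146 - 6 = 2140 m
gradient = dT/dz * 1000 = 111.8/2140 * 1000 = 52.243 C/km

52.243


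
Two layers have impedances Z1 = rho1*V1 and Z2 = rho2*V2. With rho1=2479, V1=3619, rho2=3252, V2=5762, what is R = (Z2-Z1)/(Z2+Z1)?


Z1 = 2479 * 3619 = 8971501
Z2 = 3252 * 5762 = 18738024
R = (18738024 - 8971501) / (18738024 + 8971501) = 9766523 / 27709525 = 0.3525

0.3525


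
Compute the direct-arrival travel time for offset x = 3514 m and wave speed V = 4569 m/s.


t = x / V
= 3514 / 4569
= 0.7691 s

0.7691


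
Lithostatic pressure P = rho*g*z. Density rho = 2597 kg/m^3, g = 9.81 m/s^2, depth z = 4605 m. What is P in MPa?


P = rho * g * z / 1e6
= 2597 * 9.81 * 4605 / 1e6
= 117319604.85 / 1e6
= 117.3196 MPa

117.3196


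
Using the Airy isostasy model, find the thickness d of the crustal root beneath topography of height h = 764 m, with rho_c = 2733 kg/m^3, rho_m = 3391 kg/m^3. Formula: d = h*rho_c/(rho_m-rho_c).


rho_m - rho_c = 3391 - 2733 = 658
d = 764 * 2733 / 658
= 2088012 / 658
= 3173.27 m

3173.27


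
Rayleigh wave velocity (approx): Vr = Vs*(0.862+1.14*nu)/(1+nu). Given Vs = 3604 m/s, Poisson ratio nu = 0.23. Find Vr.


Numerator factor = 0.862 + 1.14*0.23 = 1.1242
Denominator = 1 + 0.23 = 1.23
Vr = 3604 * 1.1242 / 1.23 = 3294.0 m/s

3294.0


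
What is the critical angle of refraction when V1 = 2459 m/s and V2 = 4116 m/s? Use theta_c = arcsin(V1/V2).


V1/V2 = 2459/4116 = 0.597425
theta_c = arcsin(0.597425) = 36.6857 degrees

36.6857


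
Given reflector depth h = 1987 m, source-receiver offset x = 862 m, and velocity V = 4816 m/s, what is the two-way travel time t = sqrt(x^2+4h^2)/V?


x^2 + 4h^2 = 862^2 + 4*1987^2 = 743044 + 15792676 = 16535720
sqrt(16535720) = 4066.4137
t = 4066.4137 / 4816 = 0.8444 s

0.8444


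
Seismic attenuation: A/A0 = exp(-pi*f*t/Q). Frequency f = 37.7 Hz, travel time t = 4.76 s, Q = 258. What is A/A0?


pi*f*t/Q = pi*37.7*4.76/258 = 2.185136
A/A0 = exp(-2.185136) = 0.112462

0.112462


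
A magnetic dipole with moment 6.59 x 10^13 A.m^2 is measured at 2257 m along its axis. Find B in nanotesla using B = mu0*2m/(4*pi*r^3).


m = 6.59 x 10^13 = 65900000000000 A.m^2
2m = 131800000000000 A.m^2
r^3 = 2257^3 = 11497268593
B = (4pi*10^-7) * 131800000000000 / (4*pi * 11497268593) * 1e9
= 165624764.697254 / 144478938192.47 * 1e9
= 1146359.2325 nT

1146359.2325


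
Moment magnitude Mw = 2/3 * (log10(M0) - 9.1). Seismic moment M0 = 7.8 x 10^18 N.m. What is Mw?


log10(M0) = log10(7.8 x 10^18) = 18.8921
Mw = 2/3 * (18.8921 - 9.1)
= 2/3 * 9.7921
= 6.53

6.53


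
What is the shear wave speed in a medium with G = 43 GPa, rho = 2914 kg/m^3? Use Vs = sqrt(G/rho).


Convert G to Pa: G = 43e9 Pa
Compute G/rho = 43e9 / 2914 = 14756348.6616
Vs = sqrt(14756348.6616) = 3841.4 m/s

3841.4


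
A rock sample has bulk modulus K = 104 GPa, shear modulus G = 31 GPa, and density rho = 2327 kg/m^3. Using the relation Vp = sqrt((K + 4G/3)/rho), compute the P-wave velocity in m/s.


First compute the effective modulus:
K + 4G/3 = 104e9 + 4*31e9/3 = 145333333333.33 Pa
Then divide by density:
145333333333.33 / 2327 = 62455235.6396 Pa/(kg/m^3)
Take the square root:
Vp = sqrt(62455235.6396) = 7902.86 m/s

7902.86


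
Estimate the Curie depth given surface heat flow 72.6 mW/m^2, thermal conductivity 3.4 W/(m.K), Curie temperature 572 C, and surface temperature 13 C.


T_Curie - T_surf = 572 - 13 = 559 C
Convert q to W/m^2: 72.6 mW/m^2 = 0.0726 W/m^2
d = 559 * 3.4 / 0.0726 = 26179.06 m

26179.06


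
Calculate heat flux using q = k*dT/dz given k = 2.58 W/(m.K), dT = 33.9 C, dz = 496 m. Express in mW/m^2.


q = k * dT / dz * 1000
= 2.58 * 33.9 / 496 * 1000
= 0.176335 * 1000
= 176.3347 mW/m^2

176.3347


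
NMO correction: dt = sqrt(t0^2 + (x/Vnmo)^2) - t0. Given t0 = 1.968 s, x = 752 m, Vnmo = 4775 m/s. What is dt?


x/Vnmo = 752/4775 = 0.157487
(x/Vnmo)^2 = 0.024802
t0^2 = 3.873024
sqrt(3.873024 + 0.024802) = 1.974291
dt = 1.974291 - 1.968 = 0.006291

0.006291


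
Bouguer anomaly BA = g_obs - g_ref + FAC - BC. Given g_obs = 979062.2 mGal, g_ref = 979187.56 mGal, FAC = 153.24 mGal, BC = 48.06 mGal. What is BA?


BA = g_obs - g_ref + FAC - BC
= 979062.2 - 979187.56 + 153.24 - 48.06
= -20.18 mGal

-20.18


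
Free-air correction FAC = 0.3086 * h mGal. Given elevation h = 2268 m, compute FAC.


FAC = 0.3086 * h
= 0.3086 * 2268
= 699.9048 mGal

699.9048


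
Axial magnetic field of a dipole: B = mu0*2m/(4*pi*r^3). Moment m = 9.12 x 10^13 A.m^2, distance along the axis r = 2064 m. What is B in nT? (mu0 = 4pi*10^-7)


m = 9.12 x 10^13 = 91200000000000 A.m^2
2m = 182400000000000 A.m^2
r^3 = 2064^3 = 8792838144
B = (4pi*10^-7) * 182400000000000 / (4*pi * 8792838144) * 1e9
= 229210600.005911 / 110494062869.58 * 1e9
= 2074415.5301 nT

2074415.5301


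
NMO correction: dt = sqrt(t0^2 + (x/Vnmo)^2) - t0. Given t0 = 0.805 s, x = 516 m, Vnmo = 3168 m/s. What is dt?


x/Vnmo = 516/3168 = 0.162879
(x/Vnmo)^2 = 0.026529
t0^2 = 0.648025
sqrt(0.648025 + 0.026529) = 0.821313
dt = 0.821313 - 0.805 = 0.016313

0.016313


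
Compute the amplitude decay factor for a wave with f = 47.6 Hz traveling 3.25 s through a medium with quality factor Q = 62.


pi*f*t/Q = pi*47.6*3.25/62 = 7.83878
A/A0 = exp(-7.83878) = 0.000394

3.940000e-04


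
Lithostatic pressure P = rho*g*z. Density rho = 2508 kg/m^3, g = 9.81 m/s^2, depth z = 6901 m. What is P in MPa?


P = rho * g * z / 1e6
= 2508 * 9.81 * 6901 / 1e6
= 169788615.48 / 1e6
= 169.7886 MPa

169.7886


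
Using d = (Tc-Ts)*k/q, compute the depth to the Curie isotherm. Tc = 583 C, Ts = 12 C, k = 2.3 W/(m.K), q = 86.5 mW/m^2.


T_Curie - T_surf = 583 - 12 = 571 C
Convert q to W/m^2: 86.5 mW/m^2 = 0.0865 W/m^2
d = 571 * 2.3 / 0.0865 = 15182.66 m

15182.66


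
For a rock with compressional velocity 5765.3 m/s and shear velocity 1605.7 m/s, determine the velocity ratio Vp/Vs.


Vp/Vs = 5765.3 / 1605.7
= 3.5905

3.5905


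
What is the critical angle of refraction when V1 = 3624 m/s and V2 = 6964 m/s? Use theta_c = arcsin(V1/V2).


V1/V2 = 3624/6964 = 0.520391
theta_c = arcsin(0.520391) = 31.3585 degrees

31.3585


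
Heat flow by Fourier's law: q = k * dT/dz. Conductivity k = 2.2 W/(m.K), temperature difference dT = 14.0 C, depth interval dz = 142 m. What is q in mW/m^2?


q = k * dT / dz * 1000
= 2.2 * 14.0 / 142 * 1000
= 0.216901 * 1000
= 216.9014 mW/m^2

216.9014


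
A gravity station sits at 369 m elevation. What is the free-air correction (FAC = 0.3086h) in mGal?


FAC = 0.3086 * h
= 0.3086 * 369
= 113.8734 mGal

113.8734


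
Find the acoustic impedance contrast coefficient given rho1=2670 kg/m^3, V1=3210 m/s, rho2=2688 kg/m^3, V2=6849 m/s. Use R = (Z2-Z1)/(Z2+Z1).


Z1 = 2670 * 3210 = 8570700
Z2 = 2688 * 6849 = 18410112
R = (18410112 - 8570700) / (18410112 + 8570700) = 9839412 / 26980812 = 0.3647

0.3647


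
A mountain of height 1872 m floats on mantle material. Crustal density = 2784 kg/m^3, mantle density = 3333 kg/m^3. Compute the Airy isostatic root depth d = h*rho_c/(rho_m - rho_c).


rho_m - rho_c = 3333 - 2784 = 549
d = 1872 * 2784 / 549
= 5211648 / 549
= 9492.98 m

9492.98


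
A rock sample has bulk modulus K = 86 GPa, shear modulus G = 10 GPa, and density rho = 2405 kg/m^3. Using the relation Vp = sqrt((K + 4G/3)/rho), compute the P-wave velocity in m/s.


First compute the effective modulus:
K + 4G/3 = 86e9 + 4*10e9/3 = 99333333333.33 Pa
Then divide by density:
99333333333.33 / 2405 = 41302841.3028 Pa/(kg/m^3)
Take the square root:
Vp = sqrt(41302841.3028) = 6426.73 m/s

6426.73


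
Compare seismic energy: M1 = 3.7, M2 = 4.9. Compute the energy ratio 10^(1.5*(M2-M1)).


M2 - M1 = 4.9 - 3.7 = 1.2
1.5 * 1.2 = 1.8
ratio = 10^1.8 = 63.1

63.1


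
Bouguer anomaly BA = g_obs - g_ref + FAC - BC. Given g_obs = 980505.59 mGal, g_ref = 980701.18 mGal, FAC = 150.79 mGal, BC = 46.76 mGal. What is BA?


BA = g_obs - g_ref + FAC - BC
= 980505.59 - 980701.18 + 150.79 - 46.76
= -91.56 mGal

-91.56


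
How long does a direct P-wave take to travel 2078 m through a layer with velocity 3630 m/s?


t = x / V
= 2078 / 3630
= 0.5725 s

0.5725


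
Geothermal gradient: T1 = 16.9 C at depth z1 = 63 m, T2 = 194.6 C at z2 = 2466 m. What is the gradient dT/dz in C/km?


dT = 194.6 - 16.9 = 177.7 C
dz = 2466 - 63 = 2403 m
gradient = dT/dz * 1000 = 177.7/2403 * 1000 = 73.9492 C/km

73.9492


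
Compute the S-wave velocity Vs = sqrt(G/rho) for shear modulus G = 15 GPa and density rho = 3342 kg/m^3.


Convert G to Pa: G = 15e9 Pa
Compute G/rho = 15e9 / 3342 = 4488330.3411
Vs = sqrt(4488330.3411) = 2118.57 m/s

2118.57


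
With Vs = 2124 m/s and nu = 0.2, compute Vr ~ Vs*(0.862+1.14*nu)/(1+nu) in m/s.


Numerator factor = 0.862 + 1.14*0.2 = 1.09
Denominator = 1 + 0.2 = 1.2
Vr = 2124 * 1.09 / 1.2 = 1929.3 m/s

1929.3


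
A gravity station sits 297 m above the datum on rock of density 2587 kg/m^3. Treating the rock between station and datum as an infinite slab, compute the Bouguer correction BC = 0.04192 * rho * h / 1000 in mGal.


BC = 0.04192 * rho * h / 1000
= 0.04192 * 2587 * 297 / 1000
= 32.2088 mGal

32.2088


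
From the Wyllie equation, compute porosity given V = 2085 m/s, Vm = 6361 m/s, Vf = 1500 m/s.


1/V - 1/Vm = 1/2085 - 1/6361 = 0.00032241
1/Vf - 1/Vm = 1/1500 - 1/6361 = 0.00050946
phi = 0.00032241 / 0.00050946 = 0.6328

0.6328


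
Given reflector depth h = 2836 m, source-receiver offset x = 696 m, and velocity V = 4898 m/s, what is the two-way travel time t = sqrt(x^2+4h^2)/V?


x^2 + 4h^2 = 696^2 + 4*2836^2 = 484416 + 32171584 = 32656000
sqrt(32656000) = 5714.5429
t = 5714.5429 / 4898 = 1.1667 s

1.1667


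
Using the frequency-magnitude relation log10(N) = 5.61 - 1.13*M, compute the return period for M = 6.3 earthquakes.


log10(N) = 5.61 - 1.13*6.3 = -1.509
N = 10^-1.509 = 0.030974
T = 1/N = 1/0.030974 = 32.2849 years

32.2849


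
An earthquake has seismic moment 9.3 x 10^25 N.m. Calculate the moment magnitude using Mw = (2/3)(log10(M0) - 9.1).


log10(M0) = log10(9.3 x 10^25) = 25.9685
Mw = 2/3 * (25.9685 - 9.1)
= 2/3 * 16.8685
= 11.25

11.25


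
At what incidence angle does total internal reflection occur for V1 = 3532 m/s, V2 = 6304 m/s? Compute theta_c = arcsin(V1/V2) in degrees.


V1/V2 = 3532/6304 = 0.560279
theta_c = arcsin(0.560279) = 34.0751 degrees

34.0751


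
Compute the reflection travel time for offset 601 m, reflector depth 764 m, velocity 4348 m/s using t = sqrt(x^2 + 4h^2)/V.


x^2 + 4h^2 = 601^2 + 4*764^2 = 361201 + 2334784 = 2695985
sqrt(2695985) = 1641.9455
t = 1641.9455 / 4348 = 0.3776 s

0.3776


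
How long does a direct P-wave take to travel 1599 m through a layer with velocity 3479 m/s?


t = x / V
= 1599 / 3479
= 0.4596 s

0.4596


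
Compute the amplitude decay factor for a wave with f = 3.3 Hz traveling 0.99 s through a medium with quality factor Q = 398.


pi*f*t/Q = pi*3.3*0.99/398 = 0.025788
A/A0 = exp(-0.025788) = 0.974542

0.974542


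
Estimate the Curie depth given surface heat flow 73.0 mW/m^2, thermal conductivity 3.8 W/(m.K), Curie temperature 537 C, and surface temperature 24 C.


T_Curie - T_surf = 537 - 24 = 513 C
Convert q to W/m^2: 73.0 mW/m^2 = 0.073 W/m^2
d = 513 * 3.8 / 0.073 = 26704.11 m

26704.11


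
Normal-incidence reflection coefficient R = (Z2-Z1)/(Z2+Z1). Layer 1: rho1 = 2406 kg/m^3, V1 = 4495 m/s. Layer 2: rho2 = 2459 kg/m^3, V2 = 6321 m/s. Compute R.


Z1 = 2406 * 4495 = 10814970
Z2 = 2459 * 6321 = 15543339
R = (15543339 - 10814970) / (15543339 + 10814970) = 4728369 / 26358309 = 0.1794

0.1794


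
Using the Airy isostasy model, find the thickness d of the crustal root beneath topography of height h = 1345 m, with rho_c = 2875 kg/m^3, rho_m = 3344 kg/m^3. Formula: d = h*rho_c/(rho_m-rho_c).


rho_m - rho_c = 3344 - 2875 = 469
d = 1345 * 2875 / 469
= 3866875 / 469
= 8244.94 m

8244.94


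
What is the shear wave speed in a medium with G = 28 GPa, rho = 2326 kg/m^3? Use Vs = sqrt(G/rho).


Convert G to Pa: G = 28e9 Pa
Compute G/rho = 28e9 / 2326 = 12037833.19
Vs = sqrt(12037833.19) = 3469.56 m/s

3469.56


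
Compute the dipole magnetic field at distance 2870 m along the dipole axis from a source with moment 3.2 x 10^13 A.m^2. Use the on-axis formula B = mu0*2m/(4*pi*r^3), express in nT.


m = 3.2 x 10^13 = 32000000000000 A.m^2
2m = 64000000000000 A.m^2
r^3 = 2870^3 = 23639903000
B = (4pi*10^-7) * 64000000000000 / (4*pi * 23639903000) * 1e9
= 80424771.931899 / 297067782385.5 * 1e9
= 270728.6912 nT

270728.6912


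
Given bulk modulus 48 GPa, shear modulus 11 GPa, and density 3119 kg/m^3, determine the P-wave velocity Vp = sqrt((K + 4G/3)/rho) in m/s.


First compute the effective modulus:
K + 4G/3 = 48e9 + 4*11e9/3 = 62666666666.67 Pa
Then divide by density:
62666666666.67 / 3119 = 20091909.8001 Pa/(kg/m^3)
Take the square root:
Vp = sqrt(20091909.8001) = 4482.4 m/s

4482.4


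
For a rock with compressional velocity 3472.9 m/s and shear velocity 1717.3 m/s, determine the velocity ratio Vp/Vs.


Vp/Vs = 3472.9 / 1717.3
= 2.0223

2.0223


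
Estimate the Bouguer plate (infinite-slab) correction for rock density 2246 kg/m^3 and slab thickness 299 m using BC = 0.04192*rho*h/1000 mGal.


BC = 0.04192 * rho * h / 1000
= 0.04192 * 2246 * 299 / 1000
= 28.1515 mGal

28.1515


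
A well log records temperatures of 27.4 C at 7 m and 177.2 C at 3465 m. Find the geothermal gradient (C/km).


dT = 177.2 - 27.4 = 149.8 C
dz = 3465 - 7 = 3458 m
gradient = dT/dz * 1000 = 149.8/3458 * 1000 = 43.3198 C/km

43.3198


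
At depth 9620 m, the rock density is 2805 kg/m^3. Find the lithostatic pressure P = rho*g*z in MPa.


P = rho * g * z / 1e6
= 2805 * 9.81 * 9620 / 1e6
= 264714021.0 / 1e6
= 264.714 MPa

264.714


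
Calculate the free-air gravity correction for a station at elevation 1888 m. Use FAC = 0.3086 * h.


FAC = 0.3086 * h
= 0.3086 * 1888
= 582.6368 mGal

582.6368


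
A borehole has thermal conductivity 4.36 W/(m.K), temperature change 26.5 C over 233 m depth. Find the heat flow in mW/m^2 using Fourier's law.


q = k * dT / dz * 1000
= 4.36 * 26.5 / 233 * 1000
= 0.49588 * 1000
= 495.8798 mW/m^2

495.8798


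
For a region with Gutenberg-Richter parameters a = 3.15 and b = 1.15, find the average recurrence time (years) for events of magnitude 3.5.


log10(N) = 3.15 - 1.15*3.5 = -0.875
N = 10^-0.875 = 0.133352
T = 1/N = 1/0.133352 = 7.4989 years

7.4989


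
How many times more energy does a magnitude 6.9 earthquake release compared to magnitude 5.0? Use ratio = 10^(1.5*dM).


M2 - M1 = 6.9 - 5.0 = 1.9
1.5 * 1.9 = 2.85
ratio = 10^2.85 = 707.95

707.95


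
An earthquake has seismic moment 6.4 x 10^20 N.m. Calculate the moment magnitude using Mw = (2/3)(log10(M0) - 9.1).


log10(M0) = log10(6.4 x 10^20) = 20.8062
Mw = 2/3 * (20.8062 - 9.1)
= 2/3 * 11.7062
= 7.8

7.8


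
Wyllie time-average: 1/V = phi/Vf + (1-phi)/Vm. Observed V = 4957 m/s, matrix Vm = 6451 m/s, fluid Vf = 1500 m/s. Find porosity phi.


1/V - 1/Vm = 1/4957 - 1/6451 = 4.672e-05
1/Vf - 1/Vm = 1/1500 - 1/6451 = 0.00051165
phi = 4.672e-05 / 0.00051165 = 0.0913

0.0913


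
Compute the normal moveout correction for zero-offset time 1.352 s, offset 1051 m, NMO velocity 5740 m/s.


x/Vnmo = 1051/5740 = 0.183101
(x/Vnmo)^2 = 0.033526
t0^2 = 1.827904
sqrt(1.827904 + 0.033526) = 1.364342
dt = 1.364342 - 1.352 = 0.012342

0.012342


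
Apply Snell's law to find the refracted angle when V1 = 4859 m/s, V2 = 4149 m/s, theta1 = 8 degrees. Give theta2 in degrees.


sin(theta1) = sin(8 deg) = 0.139173
sin(theta2) = V2/V1 * sin(theta1) = 4149/4859 * 0.139173 = 0.118837
theta2 = arcsin(0.118837) = 6.825 degrees

6.825


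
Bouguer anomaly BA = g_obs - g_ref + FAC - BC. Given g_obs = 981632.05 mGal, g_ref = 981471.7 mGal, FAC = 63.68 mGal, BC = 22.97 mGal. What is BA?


BA = g_obs - g_ref + FAC - BC
= 981632.05 - 981471.7 + 63.68 - 22.97
= 201.06 mGal

201.06


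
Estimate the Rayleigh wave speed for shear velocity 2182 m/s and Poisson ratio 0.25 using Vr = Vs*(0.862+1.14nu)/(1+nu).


Numerator factor = 0.862 + 1.14*0.25 = 1.147
Denominator = 1 + 0.25 = 1.25
Vr = 2182 * 1.147 / 1.25 = 2002.2 m/s

2002.2


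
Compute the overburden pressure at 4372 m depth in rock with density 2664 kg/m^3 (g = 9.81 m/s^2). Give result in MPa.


P = rho * g * z / 1e6
= 2664 * 9.81 * 4372 / 1e6
= 114257148.48 / 1e6
= 114.2571 MPa

114.2571


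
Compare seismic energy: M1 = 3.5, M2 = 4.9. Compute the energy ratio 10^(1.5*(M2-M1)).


M2 - M1 = 4.9 - 3.5 = 1.4
1.5 * 1.4 = 2.1
ratio = 10^2.1 = 125.89

125.89


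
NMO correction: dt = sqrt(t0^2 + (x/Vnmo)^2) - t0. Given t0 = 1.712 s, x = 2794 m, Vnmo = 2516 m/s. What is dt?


x/Vnmo = 2794/2516 = 1.110493
(x/Vnmo)^2 = 1.233194
t0^2 = 2.930944
sqrt(2.930944 + 1.233194) = 2.040622
dt = 2.040622 - 1.712 = 0.328622

0.328622


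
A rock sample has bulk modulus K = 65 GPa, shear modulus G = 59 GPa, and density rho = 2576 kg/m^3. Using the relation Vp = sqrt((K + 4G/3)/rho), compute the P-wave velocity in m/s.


First compute the effective modulus:
K + 4G/3 = 65e9 + 4*59e9/3 = 143666666666.67 Pa
Then divide by density:
143666666666.67 / 2576 = 55771221.5321 Pa/(kg/m^3)
Take the square root:
Vp = sqrt(55771221.5321) = 7468.01 m/s

7468.01


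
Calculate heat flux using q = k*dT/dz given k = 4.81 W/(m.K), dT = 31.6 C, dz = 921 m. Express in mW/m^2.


q = k * dT / dz * 1000
= 4.81 * 31.6 / 921 * 1000
= 0.165034 * 1000
= 165.0337 mW/m^2

165.0337


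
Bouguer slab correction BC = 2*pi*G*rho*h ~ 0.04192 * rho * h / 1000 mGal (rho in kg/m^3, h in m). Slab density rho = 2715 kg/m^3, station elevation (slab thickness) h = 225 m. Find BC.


BC = 0.04192 * rho * h / 1000
= 0.04192 * 2715 * 225 / 1000
= 25.6079 mGal

25.6079


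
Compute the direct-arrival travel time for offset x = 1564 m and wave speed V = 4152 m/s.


t = x / V
= 1564 / 4152
= 0.3767 s

0.3767


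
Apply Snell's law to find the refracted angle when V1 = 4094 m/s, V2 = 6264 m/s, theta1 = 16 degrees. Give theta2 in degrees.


sin(theta1) = sin(16 deg) = 0.275637
sin(theta2) = V2/V1 * sin(theta1) = 6264/4094 * 0.275637 = 0.421737
theta2 = arcsin(0.421737) = 24.9443 degrees

24.9443


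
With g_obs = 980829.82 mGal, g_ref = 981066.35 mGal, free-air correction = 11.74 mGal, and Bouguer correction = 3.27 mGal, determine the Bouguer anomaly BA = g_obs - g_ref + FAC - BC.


BA = g_obs - g_ref + FAC - BC
= 980829.82 - 981066.35 + 11.74 - 3.27
= -228.06 mGal

-228.06


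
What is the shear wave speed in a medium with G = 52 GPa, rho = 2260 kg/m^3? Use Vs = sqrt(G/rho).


Convert G to Pa: G = 52e9 Pa
Compute G/rho = 52e9 / 2260 = 23008849.5575
Vs = sqrt(23008849.5575) = 4796.75 m/s

4796.75


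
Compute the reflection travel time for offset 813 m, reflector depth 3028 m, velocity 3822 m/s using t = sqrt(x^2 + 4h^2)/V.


x^2 + 4h^2 = 813^2 + 4*3028^2 = 660969 + 36675136 = 37336105
sqrt(37336105) = 6110.3277
t = 6110.3277 / 3822 = 1.5987 s

1.5987


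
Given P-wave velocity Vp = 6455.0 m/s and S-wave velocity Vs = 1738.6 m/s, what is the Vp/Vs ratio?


Vp/Vs = 6455.0 / 1738.6
= 3.7128

3.7128


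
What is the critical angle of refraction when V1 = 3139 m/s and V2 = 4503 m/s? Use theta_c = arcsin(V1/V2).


V1/V2 = 3139/4503 = 0.697091
theta_c = arcsin(0.697091) = 44.1941 degrees

44.1941


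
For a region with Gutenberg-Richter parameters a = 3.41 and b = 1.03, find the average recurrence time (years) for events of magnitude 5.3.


log10(N) = 3.41 - 1.03*5.3 = -2.049
N = 10^-2.049 = 0.008933
T = 1/N = 1/0.008933 = 111.9438 years

111.9438


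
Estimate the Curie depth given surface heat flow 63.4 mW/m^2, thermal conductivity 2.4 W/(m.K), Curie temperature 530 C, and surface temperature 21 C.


T_Curie - T_surf = 530 - 21 = 509 C
Convert q to W/m^2: 63.4 mW/m^2 = 0.0634 W/m^2
d = 509 * 2.4 / 0.0634 = 19268.14 m

19268.14


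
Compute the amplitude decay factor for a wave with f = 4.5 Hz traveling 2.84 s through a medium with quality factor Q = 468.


pi*f*t/Q = pi*4.5*2.84/468 = 0.08579
A/A0 = exp(-0.08579) = 0.917787

0.917787


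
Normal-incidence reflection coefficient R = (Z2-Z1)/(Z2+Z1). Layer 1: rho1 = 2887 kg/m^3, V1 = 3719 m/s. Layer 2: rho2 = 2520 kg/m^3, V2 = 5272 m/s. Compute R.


Z1 = 2887 * 3719 = 10736753
Z2 = 2520 * 5272 = 13285440
R = (13285440 - 10736753) / (13285440 + 10736753) = 2548687 / 24022193 = 0.1061

0.1061


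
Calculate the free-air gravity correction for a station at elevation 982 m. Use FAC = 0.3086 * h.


FAC = 0.3086 * h
= 0.3086 * 982
= 303.0452 mGal

303.0452


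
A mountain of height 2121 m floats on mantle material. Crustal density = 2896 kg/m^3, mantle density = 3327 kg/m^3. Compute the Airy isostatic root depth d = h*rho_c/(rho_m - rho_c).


rho_m - rho_c = 3327 - 2896 = 431
d = 2121 * 2896 / 431
= 6142416 / 431
= 14251.55 m

14251.55


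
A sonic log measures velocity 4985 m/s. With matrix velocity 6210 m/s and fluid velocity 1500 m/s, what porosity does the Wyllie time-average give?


1/V - 1/Vm = 1/4985 - 1/6210 = 3.957e-05
1/Vf - 1/Vm = 1/1500 - 1/6210 = 0.00050564
phi = 3.957e-05 / 0.00050564 = 0.0783

0.0783


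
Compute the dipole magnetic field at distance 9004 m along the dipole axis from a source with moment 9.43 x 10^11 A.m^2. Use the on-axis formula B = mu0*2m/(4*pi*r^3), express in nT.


m = 9.43 x 10^11 = 943000000000 A.m^2
2m = 1886000000000 A.m^2
r^3 = 9004^3 = 729972432064
B = (4pi*10^-7) * 1886000000000 / (4*pi * 729972432064) * 1e9
= 2370017.497868 / 9173104119581.35 * 1e9
= 258.3659 nT

258.3659


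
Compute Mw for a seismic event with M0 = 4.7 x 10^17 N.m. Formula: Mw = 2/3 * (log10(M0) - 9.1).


log10(M0) = log10(4.7 x 10^17) = 17.6721
Mw = 2/3 * (17.6721 - 9.1)
= 2/3 * 8.5721
= 5.71

5.71


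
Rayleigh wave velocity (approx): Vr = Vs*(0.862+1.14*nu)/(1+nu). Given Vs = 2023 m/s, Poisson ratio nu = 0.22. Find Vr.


Numerator factor = 0.862 + 1.14*0.22 = 1.1128
Denominator = 1 + 0.22 = 1.22
Vr = 2023 * 1.1128 / 1.22 = 1845.24 m/s

1845.24


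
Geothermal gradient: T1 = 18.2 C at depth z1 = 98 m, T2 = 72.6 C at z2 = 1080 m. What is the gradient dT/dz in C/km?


dT = 72.6 - 18.2 = 54.4 C
dz = 1080 - 98 = 982 m
gradient = dT/dz * 1000 = 54.4/982 * 1000 = 55.3971 C/km

55.3971


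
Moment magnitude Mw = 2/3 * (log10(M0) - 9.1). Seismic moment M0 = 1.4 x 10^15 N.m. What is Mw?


log10(M0) = log10(1.4 x 10^15) = 15.1461
Mw = 2/3 * (15.1461 - 9.1)
= 2/3 * 6.0461
= 4.03

4.03


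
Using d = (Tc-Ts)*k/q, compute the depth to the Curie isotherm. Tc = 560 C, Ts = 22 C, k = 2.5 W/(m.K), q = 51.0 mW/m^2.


T_Curie - T_surf = 560 - 22 = 538 C
Convert q to W/m^2: 51.0 mW/m^2 = 0.051 W/m^2
d = 538 * 2.5 / 0.051 = 26372.55 m

26372.55


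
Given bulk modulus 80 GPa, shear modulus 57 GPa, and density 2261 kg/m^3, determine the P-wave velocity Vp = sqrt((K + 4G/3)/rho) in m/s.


First compute the effective modulus:
K + 4G/3 = 80e9 + 4*57e9/3 = 156000000000.0 Pa
Then divide by density:
156000000000.0 / 2261 = 68996019.4604 Pa/(kg/m^3)
Take the square root:
Vp = sqrt(68996019.4604) = 8306.38 m/s

8306.38


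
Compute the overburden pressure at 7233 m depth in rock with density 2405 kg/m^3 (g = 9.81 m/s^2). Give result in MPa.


P = rho * g * z / 1e6
= 2405 * 9.81 * 7233 / 1e6
= 170648530.65 / 1e6
= 170.6485 MPa

170.6485


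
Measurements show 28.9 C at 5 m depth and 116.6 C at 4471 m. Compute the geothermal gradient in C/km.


dT = 116.6 - 28.9 = 87.7 C
dz = 4471 - 5 = 4466 m
gradient = dT/dz * 1000 = 87.7/4466 * 1000 = 19.6373 C/km

19.6373


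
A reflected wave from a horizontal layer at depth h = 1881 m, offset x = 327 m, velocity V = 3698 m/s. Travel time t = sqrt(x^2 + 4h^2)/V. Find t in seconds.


x^2 + 4h^2 = 327^2 + 4*1881^2 = 106929 + 14152644 = 14259573
sqrt(14259573) = 3776.185
t = 3776.185 / 3698 = 1.0211 s

1.0211


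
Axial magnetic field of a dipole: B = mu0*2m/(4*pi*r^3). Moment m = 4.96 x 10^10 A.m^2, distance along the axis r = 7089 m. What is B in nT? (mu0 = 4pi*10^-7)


m = 4.96 x 10^10 = 49600000000 A.m^2
2m = 99200000000 A.m^2
r^3 = 7089^3 = 356250045969
B = (4pi*10^-7) * 99200000000 / (4*pi * 356250045969) * 1e9
= 124658.396494 / 4476770109028.95 * 1e9
= 27.8456 nT

27.8456


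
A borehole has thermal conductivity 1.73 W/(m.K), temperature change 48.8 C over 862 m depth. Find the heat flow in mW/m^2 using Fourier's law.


q = k * dT / dz * 1000
= 1.73 * 48.8 / 862 * 1000
= 0.09794 * 1000
= 97.9397 mW/m^2

97.9397


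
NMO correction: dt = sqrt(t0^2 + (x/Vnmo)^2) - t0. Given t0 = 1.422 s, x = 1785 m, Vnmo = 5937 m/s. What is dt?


x/Vnmo = 1785/5937 = 0.300657
(x/Vnmo)^2 = 0.090395
t0^2 = 2.022084
sqrt(2.022084 + 0.090395) = 1.453437
dt = 1.453437 - 1.422 = 0.031437

0.031437


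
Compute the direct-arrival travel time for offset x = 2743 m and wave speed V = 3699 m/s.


t = x / V
= 2743 / 3699
= 0.7416 s

0.7416


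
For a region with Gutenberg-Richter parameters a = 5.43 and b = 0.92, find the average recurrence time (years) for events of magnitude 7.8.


log10(N) = 5.43 - 0.92*7.8 = -1.746
N = 10^-1.746 = 0.017947
T = 1/N = 1/0.017947 = 55.7186 years

55.7186


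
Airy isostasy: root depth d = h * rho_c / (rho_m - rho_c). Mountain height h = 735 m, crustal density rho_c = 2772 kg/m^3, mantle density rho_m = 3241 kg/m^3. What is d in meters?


rho_m - rho_c = 3241 - 2772 = 469
d = 735 * 2772 / 469
= 2037420 / 469
= 4344.18 m

4344.18


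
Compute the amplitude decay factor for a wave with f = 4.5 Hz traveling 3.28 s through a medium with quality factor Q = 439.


pi*f*t/Q = pi*4.5*3.28/439 = 0.105626
A/A0 = exp(-0.105626) = 0.899761

0.899761


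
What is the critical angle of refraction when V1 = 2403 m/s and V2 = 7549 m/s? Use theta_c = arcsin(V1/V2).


V1/V2 = 2403/7549 = 0.31832
theta_c = arcsin(0.31832) = 18.5614 degrees

18.5614


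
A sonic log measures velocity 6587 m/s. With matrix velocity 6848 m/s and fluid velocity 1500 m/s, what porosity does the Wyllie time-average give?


1/V - 1/Vm = 1/6587 - 1/6848 = 5.79e-06
1/Vf - 1/Vm = 1/1500 - 1/6848 = 0.00052064
phi = 5.79e-06 / 0.00052064 = 0.0111

0.0111


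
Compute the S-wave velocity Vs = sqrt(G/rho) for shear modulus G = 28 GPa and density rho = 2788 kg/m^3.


Convert G to Pa: G = 28e9 Pa
Compute G/rho = 28e9 / 2788 = 10043041.6069
Vs = sqrt(10043041.6069) = 3169.08 m/s

3169.08


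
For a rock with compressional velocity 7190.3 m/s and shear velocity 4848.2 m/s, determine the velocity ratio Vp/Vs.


Vp/Vs = 7190.3 / 4848.2
= 1.4831

1.4831


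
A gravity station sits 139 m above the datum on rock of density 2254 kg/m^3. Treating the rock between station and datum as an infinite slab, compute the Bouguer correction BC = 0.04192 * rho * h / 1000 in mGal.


BC = 0.04192 * rho * h / 1000
= 0.04192 * 2254 * 139 / 1000
= 13.1338 mGal

13.1338


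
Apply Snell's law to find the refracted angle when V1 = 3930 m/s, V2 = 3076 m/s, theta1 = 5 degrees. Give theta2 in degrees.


sin(theta1) = sin(5 deg) = 0.087156
sin(theta2) = V2/V1 * sin(theta1) = 3076/3930 * 0.087156 = 0.068217
theta2 = arcsin(0.068217) = 3.9116 degrees

3.9116


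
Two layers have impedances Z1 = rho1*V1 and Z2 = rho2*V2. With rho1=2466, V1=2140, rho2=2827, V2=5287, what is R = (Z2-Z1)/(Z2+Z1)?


Z1 = 2466 * 2140 = 5277240
Z2 = 2827 * 5287 = 14946349
R = (14946349 - 5277240) / (14946349 + 5277240) = 9669109 / 20223589 = 0.4781

0.4781


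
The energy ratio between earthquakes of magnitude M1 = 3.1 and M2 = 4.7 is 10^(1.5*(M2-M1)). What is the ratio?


M2 - M1 = 4.7 - 3.1 = 1.6
1.5 * 1.6 = 2.4
ratio = 10^2.4 = 251.19

251.19


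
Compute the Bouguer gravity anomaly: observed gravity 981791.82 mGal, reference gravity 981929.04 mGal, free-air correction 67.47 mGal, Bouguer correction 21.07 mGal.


BA = g_obs - g_ref + FAC - BC
= 981791.82 - 981929.04 + 67.47 - 21.07
= -90.82 mGal

-90.82


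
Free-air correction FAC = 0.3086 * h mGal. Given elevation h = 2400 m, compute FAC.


FAC = 0.3086 * h
= 0.3086 * 2400
= 740.64 mGal

740.64


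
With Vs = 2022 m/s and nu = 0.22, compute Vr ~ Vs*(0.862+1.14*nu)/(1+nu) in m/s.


Numerator factor = 0.862 + 1.14*0.22 = 1.1128
Denominator = 1 + 0.22 = 1.22
Vr = 2022 * 1.1128 / 1.22 = 1844.33 m/s

1844.33


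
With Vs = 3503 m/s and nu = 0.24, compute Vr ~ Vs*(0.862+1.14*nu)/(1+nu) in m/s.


Numerator factor = 0.862 + 1.14*0.24 = 1.1356
Denominator = 1 + 0.24 = 1.24
Vr = 3503 * 1.1356 / 1.24 = 3208.07 m/s

3208.07


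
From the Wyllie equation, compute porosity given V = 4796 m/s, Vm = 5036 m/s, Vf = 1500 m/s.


1/V - 1/Vm = 1/4796 - 1/5036 = 9.94e-06
1/Vf - 1/Vm = 1/1500 - 1/5036 = 0.0004681
phi = 9.94e-06 / 0.0004681 = 0.0212

0.0212


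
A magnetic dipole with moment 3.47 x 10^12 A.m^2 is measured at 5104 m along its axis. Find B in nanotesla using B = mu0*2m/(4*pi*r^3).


m = 3.47 x 10^12 = 3470000000000 A.m^2
2m = 6940000000000 A.m^2
r^3 = 5104^3 = 132963364864
B = (4pi*10^-7) * 6940000000000 / (4*pi * 132963364864) * 1e9
= 8721061.206365 / 1670866921013.29 * 1e9
= 5219.4828 nT

5219.4828


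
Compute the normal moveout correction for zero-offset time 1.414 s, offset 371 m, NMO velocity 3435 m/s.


x/Vnmo = 371/3435 = 0.108006
(x/Vnmo)^2 = 0.011665
t0^2 = 1.999396
sqrt(1.999396 + 0.011665) = 1.418119
dt = 1.418119 - 1.414 = 0.004119

0.004119


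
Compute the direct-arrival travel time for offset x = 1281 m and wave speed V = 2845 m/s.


t = x / V
= 1281 / 2845
= 0.4503 s

0.4503


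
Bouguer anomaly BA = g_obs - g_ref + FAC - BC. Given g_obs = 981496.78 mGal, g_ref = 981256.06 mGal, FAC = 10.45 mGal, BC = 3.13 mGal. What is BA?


BA = g_obs - g_ref + FAC - BC
= 981496.78 - 981256.06 + 10.45 - 3.13
= 248.04 mGal

248.04


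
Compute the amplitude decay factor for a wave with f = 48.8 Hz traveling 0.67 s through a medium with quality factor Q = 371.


pi*f*t/Q = pi*48.8*0.67/371 = 0.276867
A/A0 = exp(-0.276867) = 0.758156

0.758156
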